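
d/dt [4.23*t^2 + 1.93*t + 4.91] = 8.46*t + 1.93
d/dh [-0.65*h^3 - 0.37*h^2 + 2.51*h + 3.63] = -1.95*h^2 - 0.74*h + 2.51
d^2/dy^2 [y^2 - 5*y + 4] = 2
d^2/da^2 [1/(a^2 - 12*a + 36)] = 6/(a^4 - 24*a^3 + 216*a^2 - 864*a + 1296)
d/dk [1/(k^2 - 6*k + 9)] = 2*(3 - k)/(k^2 - 6*k + 9)^2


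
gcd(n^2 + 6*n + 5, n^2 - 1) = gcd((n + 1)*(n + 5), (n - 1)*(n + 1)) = n + 1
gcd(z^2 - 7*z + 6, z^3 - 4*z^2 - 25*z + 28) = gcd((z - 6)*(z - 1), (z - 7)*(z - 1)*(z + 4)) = z - 1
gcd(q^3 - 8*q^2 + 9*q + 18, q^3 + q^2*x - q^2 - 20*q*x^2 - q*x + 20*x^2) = 1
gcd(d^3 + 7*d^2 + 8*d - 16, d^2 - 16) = d + 4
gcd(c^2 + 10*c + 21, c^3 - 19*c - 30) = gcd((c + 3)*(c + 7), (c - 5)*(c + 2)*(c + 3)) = c + 3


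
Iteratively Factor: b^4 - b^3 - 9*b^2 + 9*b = (b)*(b^3 - b^2 - 9*b + 9) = b*(b - 1)*(b^2 - 9) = b*(b - 1)*(b + 3)*(b - 3)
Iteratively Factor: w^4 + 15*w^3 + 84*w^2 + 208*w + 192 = (w + 3)*(w^3 + 12*w^2 + 48*w + 64) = (w + 3)*(w + 4)*(w^2 + 8*w + 16) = (w + 3)*(w + 4)^2*(w + 4)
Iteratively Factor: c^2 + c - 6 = (c + 3)*(c - 2)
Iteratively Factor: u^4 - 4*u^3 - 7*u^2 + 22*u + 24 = (u + 2)*(u^3 - 6*u^2 + 5*u + 12) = (u - 3)*(u + 2)*(u^2 - 3*u - 4) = (u - 4)*(u - 3)*(u + 2)*(u + 1)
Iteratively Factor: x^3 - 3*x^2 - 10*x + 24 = (x + 3)*(x^2 - 6*x + 8) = (x - 2)*(x + 3)*(x - 4)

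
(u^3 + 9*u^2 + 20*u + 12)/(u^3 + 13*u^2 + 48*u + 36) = (u + 2)/(u + 6)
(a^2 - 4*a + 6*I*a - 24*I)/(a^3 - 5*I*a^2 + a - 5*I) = (a^2 + a*(-4 + 6*I) - 24*I)/(a^3 - 5*I*a^2 + a - 5*I)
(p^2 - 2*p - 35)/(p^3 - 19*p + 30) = (p - 7)/(p^2 - 5*p + 6)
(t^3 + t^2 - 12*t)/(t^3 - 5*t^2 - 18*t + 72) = t/(t - 6)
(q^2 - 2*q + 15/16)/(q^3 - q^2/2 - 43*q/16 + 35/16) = (4*q - 3)/(4*q^2 + 3*q - 7)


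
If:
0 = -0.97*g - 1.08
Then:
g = -1.11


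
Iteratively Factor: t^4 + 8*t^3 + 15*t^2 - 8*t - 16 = (t + 4)*(t^3 + 4*t^2 - t - 4) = (t - 1)*(t + 4)*(t^2 + 5*t + 4) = (t - 1)*(t + 1)*(t + 4)*(t + 4)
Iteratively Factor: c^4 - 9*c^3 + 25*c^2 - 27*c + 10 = (c - 1)*(c^3 - 8*c^2 + 17*c - 10) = (c - 2)*(c - 1)*(c^2 - 6*c + 5) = (c - 2)*(c - 1)^2*(c - 5)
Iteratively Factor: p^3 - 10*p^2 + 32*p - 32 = (p - 4)*(p^2 - 6*p + 8) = (p - 4)*(p - 2)*(p - 4)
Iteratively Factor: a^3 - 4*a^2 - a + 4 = (a - 4)*(a^2 - 1) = (a - 4)*(a + 1)*(a - 1)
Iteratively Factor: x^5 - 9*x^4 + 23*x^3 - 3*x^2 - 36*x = (x - 3)*(x^4 - 6*x^3 + 5*x^2 + 12*x) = x*(x - 3)*(x^3 - 6*x^2 + 5*x + 12) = x*(x - 4)*(x - 3)*(x^2 - 2*x - 3) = x*(x - 4)*(x - 3)^2*(x + 1)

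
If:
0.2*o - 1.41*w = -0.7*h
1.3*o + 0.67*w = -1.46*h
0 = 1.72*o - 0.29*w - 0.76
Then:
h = -0.33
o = 0.42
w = -0.10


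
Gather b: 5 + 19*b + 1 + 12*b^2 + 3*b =12*b^2 + 22*b + 6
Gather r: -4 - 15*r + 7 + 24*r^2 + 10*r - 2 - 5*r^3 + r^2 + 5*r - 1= -5*r^3 + 25*r^2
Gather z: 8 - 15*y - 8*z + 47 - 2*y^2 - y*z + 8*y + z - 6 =-2*y^2 - 7*y + z*(-y - 7) + 49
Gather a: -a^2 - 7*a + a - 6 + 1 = -a^2 - 6*a - 5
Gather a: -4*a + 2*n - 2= -4*a + 2*n - 2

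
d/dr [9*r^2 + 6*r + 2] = 18*r + 6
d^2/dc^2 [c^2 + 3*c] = 2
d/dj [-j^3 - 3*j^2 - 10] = 3*j*(-j - 2)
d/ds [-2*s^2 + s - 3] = 1 - 4*s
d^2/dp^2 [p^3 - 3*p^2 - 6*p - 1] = 6*p - 6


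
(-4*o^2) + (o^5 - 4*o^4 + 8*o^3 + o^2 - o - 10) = o^5 - 4*o^4 + 8*o^3 - 3*o^2 - o - 10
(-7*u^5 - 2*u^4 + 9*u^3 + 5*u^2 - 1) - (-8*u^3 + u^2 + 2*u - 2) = -7*u^5 - 2*u^4 + 17*u^3 + 4*u^2 - 2*u + 1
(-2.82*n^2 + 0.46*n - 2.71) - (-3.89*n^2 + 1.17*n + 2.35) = 1.07*n^2 - 0.71*n - 5.06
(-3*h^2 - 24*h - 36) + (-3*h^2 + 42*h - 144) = -6*h^2 + 18*h - 180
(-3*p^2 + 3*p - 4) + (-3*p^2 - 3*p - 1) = -6*p^2 - 5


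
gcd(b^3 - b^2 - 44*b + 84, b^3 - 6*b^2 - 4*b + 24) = b^2 - 8*b + 12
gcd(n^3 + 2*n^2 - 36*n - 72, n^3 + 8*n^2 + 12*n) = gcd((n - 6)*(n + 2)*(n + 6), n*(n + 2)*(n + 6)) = n^2 + 8*n + 12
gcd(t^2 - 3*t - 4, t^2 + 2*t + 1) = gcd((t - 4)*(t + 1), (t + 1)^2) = t + 1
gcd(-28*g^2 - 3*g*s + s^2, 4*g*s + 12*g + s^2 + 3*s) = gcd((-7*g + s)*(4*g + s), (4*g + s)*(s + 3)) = 4*g + s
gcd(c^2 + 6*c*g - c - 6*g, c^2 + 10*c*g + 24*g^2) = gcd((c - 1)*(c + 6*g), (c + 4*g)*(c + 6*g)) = c + 6*g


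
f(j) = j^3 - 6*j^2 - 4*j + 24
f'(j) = 3*j^2 - 12*j - 4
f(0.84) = 17.00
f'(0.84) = -11.96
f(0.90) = 16.27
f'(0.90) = -12.37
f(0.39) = 21.59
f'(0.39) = -8.22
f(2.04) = -0.64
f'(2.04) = -16.00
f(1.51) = 7.72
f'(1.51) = -15.28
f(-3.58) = -84.46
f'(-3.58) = 77.41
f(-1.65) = 9.77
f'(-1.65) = 23.97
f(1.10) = 13.67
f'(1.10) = -13.57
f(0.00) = 24.00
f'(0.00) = -4.00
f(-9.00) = -1155.00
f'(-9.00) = 347.00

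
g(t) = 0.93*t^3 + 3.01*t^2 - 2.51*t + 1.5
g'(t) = 2.79*t^2 + 6.02*t - 2.51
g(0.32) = 1.04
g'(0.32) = -0.30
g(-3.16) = 10.14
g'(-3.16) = 6.33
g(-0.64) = 4.10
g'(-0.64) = -5.22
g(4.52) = 137.53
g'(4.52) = 81.70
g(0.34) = 1.03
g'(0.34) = -0.14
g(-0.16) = 1.97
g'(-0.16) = -3.40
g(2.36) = 24.57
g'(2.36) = 27.24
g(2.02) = 16.38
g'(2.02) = 21.03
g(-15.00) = -2422.35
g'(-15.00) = 534.94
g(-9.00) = -410.07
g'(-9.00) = 169.30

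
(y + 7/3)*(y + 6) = y^2 + 25*y/3 + 14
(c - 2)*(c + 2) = c^2 - 4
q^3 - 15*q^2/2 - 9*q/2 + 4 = (q - 8)*(q - 1/2)*(q + 1)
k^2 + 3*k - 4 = (k - 1)*(k + 4)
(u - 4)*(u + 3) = u^2 - u - 12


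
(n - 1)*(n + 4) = n^2 + 3*n - 4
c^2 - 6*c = c*(c - 6)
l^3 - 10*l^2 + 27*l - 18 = (l - 6)*(l - 3)*(l - 1)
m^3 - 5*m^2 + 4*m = m*(m - 4)*(m - 1)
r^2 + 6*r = r*(r + 6)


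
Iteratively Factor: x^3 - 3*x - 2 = (x + 1)*(x^2 - x - 2) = (x + 1)^2*(x - 2)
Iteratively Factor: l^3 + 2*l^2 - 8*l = (l - 2)*(l^2 + 4*l) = l*(l - 2)*(l + 4)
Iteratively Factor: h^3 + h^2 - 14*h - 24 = (h + 3)*(h^2 - 2*h - 8) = (h - 4)*(h + 3)*(h + 2)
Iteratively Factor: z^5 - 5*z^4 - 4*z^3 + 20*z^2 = (z)*(z^4 - 5*z^3 - 4*z^2 + 20*z) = z^2*(z^3 - 5*z^2 - 4*z + 20) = z^2*(z - 2)*(z^2 - 3*z - 10) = z^2*(z - 2)*(z + 2)*(z - 5)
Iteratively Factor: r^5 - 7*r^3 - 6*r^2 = (r - 3)*(r^4 + 3*r^3 + 2*r^2) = (r - 3)*(r + 1)*(r^3 + 2*r^2) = (r - 3)*(r + 1)*(r + 2)*(r^2) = r*(r - 3)*(r + 1)*(r + 2)*(r)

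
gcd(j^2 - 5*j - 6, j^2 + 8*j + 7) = j + 1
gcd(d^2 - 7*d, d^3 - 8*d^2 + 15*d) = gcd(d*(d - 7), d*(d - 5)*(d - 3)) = d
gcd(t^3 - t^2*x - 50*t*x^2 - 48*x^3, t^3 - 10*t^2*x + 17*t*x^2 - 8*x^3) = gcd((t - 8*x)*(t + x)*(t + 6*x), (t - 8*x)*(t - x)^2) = -t + 8*x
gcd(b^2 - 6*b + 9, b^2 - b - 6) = b - 3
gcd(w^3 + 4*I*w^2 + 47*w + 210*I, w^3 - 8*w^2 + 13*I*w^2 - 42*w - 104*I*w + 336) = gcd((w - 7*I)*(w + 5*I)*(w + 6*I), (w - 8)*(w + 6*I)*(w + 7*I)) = w + 6*I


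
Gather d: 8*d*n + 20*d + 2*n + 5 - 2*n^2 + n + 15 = d*(8*n + 20) - 2*n^2 + 3*n + 20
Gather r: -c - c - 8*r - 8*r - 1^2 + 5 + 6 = -2*c - 16*r + 10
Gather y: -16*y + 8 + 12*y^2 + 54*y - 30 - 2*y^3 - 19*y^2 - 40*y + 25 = -2*y^3 - 7*y^2 - 2*y + 3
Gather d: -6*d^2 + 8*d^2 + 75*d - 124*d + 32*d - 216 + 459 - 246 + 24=2*d^2 - 17*d + 21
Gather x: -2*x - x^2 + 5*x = -x^2 + 3*x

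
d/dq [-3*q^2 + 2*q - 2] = 2 - 6*q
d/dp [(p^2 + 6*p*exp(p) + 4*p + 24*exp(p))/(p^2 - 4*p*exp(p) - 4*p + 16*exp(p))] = 2*((p^2 - 4*p*exp(p) - 4*p + 16*exp(p))*(3*p*exp(p) + p + 15*exp(p) + 2) + (p^2 + 6*p*exp(p) + 4*p + 24*exp(p))*(2*p*exp(p) - p - 6*exp(p) + 2))/(p^2 - 4*p*exp(p) - 4*p + 16*exp(p))^2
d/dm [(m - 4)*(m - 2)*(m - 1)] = 3*m^2 - 14*m + 14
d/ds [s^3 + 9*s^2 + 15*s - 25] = 3*s^2 + 18*s + 15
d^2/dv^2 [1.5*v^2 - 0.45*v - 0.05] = 3.00000000000000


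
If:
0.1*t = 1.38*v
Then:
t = 13.8*v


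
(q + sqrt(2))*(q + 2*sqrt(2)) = q^2 + 3*sqrt(2)*q + 4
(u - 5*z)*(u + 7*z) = u^2 + 2*u*z - 35*z^2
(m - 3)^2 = m^2 - 6*m + 9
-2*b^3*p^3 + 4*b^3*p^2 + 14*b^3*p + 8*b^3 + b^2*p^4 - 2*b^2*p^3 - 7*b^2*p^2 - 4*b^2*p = (-2*b + p)*(p - 4)*(b*p + b)^2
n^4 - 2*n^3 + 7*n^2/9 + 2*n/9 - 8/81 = (n - 4/3)*(n - 2/3)*(n - 1/3)*(n + 1/3)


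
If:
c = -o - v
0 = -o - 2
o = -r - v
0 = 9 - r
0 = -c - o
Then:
No Solution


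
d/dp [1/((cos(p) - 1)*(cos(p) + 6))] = (2*cos(p) + 5)*sin(p)/((cos(p) - 1)^2*(cos(p) + 6)^2)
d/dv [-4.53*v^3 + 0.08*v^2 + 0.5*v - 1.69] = -13.59*v^2 + 0.16*v + 0.5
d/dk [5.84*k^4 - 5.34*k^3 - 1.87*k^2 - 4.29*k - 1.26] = 23.36*k^3 - 16.02*k^2 - 3.74*k - 4.29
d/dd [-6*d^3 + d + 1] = 1 - 18*d^2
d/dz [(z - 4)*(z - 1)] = 2*z - 5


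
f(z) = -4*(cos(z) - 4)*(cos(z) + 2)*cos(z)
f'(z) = 4*(cos(z) - 4)*(cos(z) + 2)*sin(z) + 4*(cos(z) - 4)*sin(z)*cos(z) + 4*(cos(z) + 2)*sin(z)*cos(z)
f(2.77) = -19.64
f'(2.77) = -2.42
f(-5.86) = 32.80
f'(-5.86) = -15.04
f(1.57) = 0.03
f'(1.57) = -32.01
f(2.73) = -19.53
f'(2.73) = -2.90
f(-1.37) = 6.67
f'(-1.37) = 34.02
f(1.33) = 8.03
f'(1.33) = -34.12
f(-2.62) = -19.12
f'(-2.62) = 4.54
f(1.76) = -5.71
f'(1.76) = -28.06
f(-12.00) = 30.30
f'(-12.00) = -19.83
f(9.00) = -19.49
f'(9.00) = -3.07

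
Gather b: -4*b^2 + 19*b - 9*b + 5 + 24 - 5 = -4*b^2 + 10*b + 24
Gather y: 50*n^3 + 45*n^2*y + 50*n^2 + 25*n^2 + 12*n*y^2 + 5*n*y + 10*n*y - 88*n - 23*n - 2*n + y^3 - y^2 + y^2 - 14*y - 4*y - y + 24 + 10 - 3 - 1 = 50*n^3 + 75*n^2 + 12*n*y^2 - 113*n + y^3 + y*(45*n^2 + 15*n - 19) + 30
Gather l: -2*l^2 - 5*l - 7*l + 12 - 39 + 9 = -2*l^2 - 12*l - 18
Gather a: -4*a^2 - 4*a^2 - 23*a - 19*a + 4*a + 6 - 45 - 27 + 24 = -8*a^2 - 38*a - 42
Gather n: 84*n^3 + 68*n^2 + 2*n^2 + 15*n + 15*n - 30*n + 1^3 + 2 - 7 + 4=84*n^3 + 70*n^2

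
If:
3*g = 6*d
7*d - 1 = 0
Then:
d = 1/7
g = 2/7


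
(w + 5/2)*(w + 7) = w^2 + 19*w/2 + 35/2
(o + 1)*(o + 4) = o^2 + 5*o + 4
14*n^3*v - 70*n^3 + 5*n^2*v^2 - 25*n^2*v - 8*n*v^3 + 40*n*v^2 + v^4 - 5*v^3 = (-7*n + v)*(-2*n + v)*(n + v)*(v - 5)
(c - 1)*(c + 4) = c^2 + 3*c - 4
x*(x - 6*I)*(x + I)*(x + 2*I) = x^4 - 3*I*x^3 + 16*x^2 + 12*I*x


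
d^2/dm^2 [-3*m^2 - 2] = -6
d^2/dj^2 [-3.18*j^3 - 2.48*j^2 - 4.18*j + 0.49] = -19.08*j - 4.96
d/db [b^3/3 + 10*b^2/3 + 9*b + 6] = b^2 + 20*b/3 + 9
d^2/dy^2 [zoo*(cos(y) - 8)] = zoo*cos(y)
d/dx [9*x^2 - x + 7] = 18*x - 1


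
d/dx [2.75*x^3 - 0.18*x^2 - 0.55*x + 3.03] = 8.25*x^2 - 0.36*x - 0.55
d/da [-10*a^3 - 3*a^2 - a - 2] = -30*a^2 - 6*a - 1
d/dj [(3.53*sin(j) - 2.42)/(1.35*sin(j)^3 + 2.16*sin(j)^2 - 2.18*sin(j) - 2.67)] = (-9.531*sin(j)^3 + 2.1762*sin(j)^2 + 10.4544*sin(j) - 14.7007)*cos(j)/(1.8225*sin(j)^6 + 5.832*sin(j)^5 - 1.2204*sin(j)^4 - 16.6266*sin(j)^3 - 6.782*sin(j)^2 + 11.6412*sin(j) + 7.1289)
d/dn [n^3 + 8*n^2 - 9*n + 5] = 3*n^2 + 16*n - 9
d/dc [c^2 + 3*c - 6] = 2*c + 3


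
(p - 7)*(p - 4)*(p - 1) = p^3 - 12*p^2 + 39*p - 28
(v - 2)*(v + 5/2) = v^2 + v/2 - 5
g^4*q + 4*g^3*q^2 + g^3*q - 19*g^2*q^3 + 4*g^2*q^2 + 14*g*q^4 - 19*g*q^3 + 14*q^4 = (g - 2*q)*(g - q)*(g + 7*q)*(g*q + q)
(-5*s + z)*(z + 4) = -5*s*z - 20*s + z^2 + 4*z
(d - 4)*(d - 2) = d^2 - 6*d + 8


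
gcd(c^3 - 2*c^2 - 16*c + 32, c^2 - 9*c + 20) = c - 4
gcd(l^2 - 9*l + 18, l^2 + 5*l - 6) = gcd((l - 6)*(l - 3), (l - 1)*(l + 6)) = 1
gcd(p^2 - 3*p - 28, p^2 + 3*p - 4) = p + 4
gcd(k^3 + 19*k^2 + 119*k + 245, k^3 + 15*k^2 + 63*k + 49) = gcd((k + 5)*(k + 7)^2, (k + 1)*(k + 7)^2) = k^2 + 14*k + 49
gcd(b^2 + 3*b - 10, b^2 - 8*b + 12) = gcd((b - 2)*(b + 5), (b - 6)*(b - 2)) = b - 2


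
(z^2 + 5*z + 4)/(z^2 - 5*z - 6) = (z + 4)/(z - 6)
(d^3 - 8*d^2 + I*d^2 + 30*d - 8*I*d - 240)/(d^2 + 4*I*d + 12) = (d^2 - d*(8 + 5*I) + 40*I)/(d - 2*I)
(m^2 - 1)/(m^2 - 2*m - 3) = (m - 1)/(m - 3)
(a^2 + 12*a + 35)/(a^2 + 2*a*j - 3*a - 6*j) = (a^2 + 12*a + 35)/(a^2 + 2*a*j - 3*a - 6*j)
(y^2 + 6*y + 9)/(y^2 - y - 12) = (y + 3)/(y - 4)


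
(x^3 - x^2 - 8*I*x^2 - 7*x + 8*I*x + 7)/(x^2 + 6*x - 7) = (x^2 - 8*I*x - 7)/(x + 7)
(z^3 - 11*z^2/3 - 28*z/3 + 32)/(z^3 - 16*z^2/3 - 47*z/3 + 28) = (3*z^2 - 20*z + 32)/(3*z^2 - 25*z + 28)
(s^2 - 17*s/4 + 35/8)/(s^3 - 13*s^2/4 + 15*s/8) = (4*s - 7)/(s*(4*s - 3))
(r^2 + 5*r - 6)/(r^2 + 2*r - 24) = (r - 1)/(r - 4)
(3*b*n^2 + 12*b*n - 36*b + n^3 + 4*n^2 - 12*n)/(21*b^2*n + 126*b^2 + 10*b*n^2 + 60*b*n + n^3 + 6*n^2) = (n - 2)/(7*b + n)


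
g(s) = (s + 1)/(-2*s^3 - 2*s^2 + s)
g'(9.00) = 0.00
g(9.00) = -0.00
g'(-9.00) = 0.00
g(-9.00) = -0.00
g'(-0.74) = -1.14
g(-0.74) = -0.25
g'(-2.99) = -0.05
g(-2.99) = -0.06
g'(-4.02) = -0.02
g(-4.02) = -0.03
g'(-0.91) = -0.92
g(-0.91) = -0.08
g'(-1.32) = -36.71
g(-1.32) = 1.56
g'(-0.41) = -4.24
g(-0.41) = -0.97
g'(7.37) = 0.00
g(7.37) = -0.01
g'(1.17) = 0.92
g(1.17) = -0.45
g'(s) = (s + 1)*(6*s^2 + 4*s - 1)/(-2*s^3 - 2*s^2 + s)^2 + 1/(-2*s^3 - 2*s^2 + s)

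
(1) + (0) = 1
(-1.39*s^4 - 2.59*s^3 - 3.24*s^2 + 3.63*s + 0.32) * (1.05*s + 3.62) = -1.4595*s^5 - 7.7513*s^4 - 12.7778*s^3 - 7.9173*s^2 + 13.4766*s + 1.1584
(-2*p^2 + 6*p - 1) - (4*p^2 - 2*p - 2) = -6*p^2 + 8*p + 1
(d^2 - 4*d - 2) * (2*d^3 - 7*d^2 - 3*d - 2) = 2*d^5 - 15*d^4 + 21*d^3 + 24*d^2 + 14*d + 4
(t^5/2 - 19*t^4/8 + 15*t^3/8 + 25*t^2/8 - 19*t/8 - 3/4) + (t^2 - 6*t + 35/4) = t^5/2 - 19*t^4/8 + 15*t^3/8 + 33*t^2/8 - 67*t/8 + 8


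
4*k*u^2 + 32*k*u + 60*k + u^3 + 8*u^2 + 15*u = (4*k + u)*(u + 3)*(u + 5)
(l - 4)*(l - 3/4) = l^2 - 19*l/4 + 3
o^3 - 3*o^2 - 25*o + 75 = (o - 5)*(o - 3)*(o + 5)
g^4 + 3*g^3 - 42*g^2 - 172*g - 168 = (g - 7)*(g + 2)^2*(g + 6)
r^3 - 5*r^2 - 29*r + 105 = (r - 7)*(r - 3)*(r + 5)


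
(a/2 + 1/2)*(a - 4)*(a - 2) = a^3/2 - 5*a^2/2 + a + 4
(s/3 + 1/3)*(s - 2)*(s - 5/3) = s^3/3 - 8*s^2/9 - s/9 + 10/9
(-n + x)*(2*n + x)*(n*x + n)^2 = -2*n^4*x^2 - 4*n^4*x - 2*n^4 + n^3*x^3 + 2*n^3*x^2 + n^3*x + n^2*x^4 + 2*n^2*x^3 + n^2*x^2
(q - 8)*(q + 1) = q^2 - 7*q - 8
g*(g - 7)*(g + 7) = g^3 - 49*g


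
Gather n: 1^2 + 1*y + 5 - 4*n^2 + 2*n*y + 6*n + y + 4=-4*n^2 + n*(2*y + 6) + 2*y + 10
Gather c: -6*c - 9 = -6*c - 9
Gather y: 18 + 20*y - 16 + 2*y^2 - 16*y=2*y^2 + 4*y + 2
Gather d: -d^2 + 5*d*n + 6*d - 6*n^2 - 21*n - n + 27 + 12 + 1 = -d^2 + d*(5*n + 6) - 6*n^2 - 22*n + 40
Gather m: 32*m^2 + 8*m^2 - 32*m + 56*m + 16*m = 40*m^2 + 40*m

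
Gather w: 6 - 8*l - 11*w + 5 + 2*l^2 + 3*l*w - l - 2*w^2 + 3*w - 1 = 2*l^2 - 9*l - 2*w^2 + w*(3*l - 8) + 10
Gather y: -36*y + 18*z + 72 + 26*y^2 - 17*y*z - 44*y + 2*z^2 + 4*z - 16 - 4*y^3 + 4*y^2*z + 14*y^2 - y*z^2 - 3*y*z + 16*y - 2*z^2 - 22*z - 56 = -4*y^3 + y^2*(4*z + 40) + y*(-z^2 - 20*z - 64)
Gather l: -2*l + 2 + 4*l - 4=2*l - 2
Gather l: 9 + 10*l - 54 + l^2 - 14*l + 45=l^2 - 4*l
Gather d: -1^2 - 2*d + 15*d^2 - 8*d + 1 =15*d^2 - 10*d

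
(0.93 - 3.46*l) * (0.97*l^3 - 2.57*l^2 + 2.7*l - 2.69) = -3.3562*l^4 + 9.7943*l^3 - 11.7321*l^2 + 11.8184*l - 2.5017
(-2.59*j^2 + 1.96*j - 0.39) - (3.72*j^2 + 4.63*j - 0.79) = -6.31*j^2 - 2.67*j + 0.4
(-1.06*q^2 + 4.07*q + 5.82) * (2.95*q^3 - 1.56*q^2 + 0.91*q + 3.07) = -3.127*q^5 + 13.6601*q^4 + 9.8552*q^3 - 8.6297*q^2 + 17.7911*q + 17.8674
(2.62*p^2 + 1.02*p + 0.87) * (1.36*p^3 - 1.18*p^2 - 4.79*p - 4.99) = 3.5632*p^5 - 1.7044*p^4 - 12.5702*p^3 - 18.9862*p^2 - 9.2571*p - 4.3413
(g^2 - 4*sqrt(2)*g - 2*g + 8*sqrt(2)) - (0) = g^2 - 4*sqrt(2)*g - 2*g + 8*sqrt(2)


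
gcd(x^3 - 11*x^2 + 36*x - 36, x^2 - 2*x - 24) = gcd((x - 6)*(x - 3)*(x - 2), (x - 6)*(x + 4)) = x - 6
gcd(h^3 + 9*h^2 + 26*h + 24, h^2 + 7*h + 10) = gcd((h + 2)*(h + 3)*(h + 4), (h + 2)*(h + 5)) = h + 2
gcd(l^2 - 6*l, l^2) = l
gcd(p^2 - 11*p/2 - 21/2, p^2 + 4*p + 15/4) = p + 3/2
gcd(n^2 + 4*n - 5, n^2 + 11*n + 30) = n + 5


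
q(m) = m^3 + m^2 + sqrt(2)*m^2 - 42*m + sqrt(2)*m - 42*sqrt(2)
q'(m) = 3*m^2 + 2*m + 2*sqrt(2)*m - 42 + sqrt(2)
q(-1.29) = -5.17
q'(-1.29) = -41.82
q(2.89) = -132.39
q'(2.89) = -1.58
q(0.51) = -79.34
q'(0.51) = -37.34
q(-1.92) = 20.35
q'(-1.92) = -38.80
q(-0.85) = -23.77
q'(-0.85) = -42.52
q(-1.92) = 20.35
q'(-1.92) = -38.80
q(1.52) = -112.00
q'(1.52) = -26.32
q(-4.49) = 80.99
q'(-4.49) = -1.79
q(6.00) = 0.00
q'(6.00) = 96.38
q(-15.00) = -2282.41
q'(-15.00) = 561.99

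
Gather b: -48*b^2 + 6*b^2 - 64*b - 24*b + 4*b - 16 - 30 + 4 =-42*b^2 - 84*b - 42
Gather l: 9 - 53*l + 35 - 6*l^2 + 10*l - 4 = -6*l^2 - 43*l + 40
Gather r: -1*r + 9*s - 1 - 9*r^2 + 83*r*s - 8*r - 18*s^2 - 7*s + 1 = -9*r^2 + r*(83*s - 9) - 18*s^2 + 2*s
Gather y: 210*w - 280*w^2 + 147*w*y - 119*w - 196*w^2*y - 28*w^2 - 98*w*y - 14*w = -308*w^2 + 77*w + y*(-196*w^2 + 49*w)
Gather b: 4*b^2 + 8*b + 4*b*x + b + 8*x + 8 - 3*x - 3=4*b^2 + b*(4*x + 9) + 5*x + 5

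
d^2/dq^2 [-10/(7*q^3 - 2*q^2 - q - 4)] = 20*((21*q - 2)*(-7*q^3 + 2*q^2 + q + 4) + (-21*q^2 + 4*q + 1)^2)/(-7*q^3 + 2*q^2 + q + 4)^3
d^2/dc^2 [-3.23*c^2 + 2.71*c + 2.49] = -6.46000000000000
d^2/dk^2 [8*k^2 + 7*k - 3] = 16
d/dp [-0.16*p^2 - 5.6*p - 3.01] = -0.32*p - 5.6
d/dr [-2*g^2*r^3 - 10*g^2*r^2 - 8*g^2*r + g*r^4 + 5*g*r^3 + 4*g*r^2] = g*(-6*g*r^2 - 20*g*r - 8*g + 4*r^3 + 15*r^2 + 8*r)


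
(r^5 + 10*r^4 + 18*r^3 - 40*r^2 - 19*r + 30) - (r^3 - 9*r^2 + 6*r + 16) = r^5 + 10*r^4 + 17*r^3 - 31*r^2 - 25*r + 14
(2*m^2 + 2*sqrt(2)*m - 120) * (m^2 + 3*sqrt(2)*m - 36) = 2*m^4 + 8*sqrt(2)*m^3 - 180*m^2 - 432*sqrt(2)*m + 4320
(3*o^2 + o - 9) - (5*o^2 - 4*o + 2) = -2*o^2 + 5*o - 11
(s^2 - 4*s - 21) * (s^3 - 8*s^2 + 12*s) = s^5 - 12*s^4 + 23*s^3 + 120*s^2 - 252*s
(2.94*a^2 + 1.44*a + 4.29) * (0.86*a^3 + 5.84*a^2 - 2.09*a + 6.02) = 2.5284*a^5 + 18.408*a^4 + 5.9544*a^3 + 39.7428*a^2 - 0.2973*a + 25.8258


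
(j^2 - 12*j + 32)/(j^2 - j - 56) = (j - 4)/(j + 7)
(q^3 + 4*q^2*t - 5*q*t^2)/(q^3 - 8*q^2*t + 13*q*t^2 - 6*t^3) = q*(q + 5*t)/(q^2 - 7*q*t + 6*t^2)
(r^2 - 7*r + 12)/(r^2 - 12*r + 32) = (r - 3)/(r - 8)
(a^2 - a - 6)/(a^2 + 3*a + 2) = (a - 3)/(a + 1)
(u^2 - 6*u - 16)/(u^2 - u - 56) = (u + 2)/(u + 7)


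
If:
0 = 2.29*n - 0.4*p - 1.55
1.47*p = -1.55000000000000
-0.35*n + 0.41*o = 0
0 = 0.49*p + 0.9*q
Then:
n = 0.49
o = 0.42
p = -1.05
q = 0.57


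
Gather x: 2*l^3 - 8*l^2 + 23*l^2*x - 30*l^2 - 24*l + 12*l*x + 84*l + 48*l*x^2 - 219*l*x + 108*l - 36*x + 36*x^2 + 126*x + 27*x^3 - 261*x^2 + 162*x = 2*l^3 - 38*l^2 + 168*l + 27*x^3 + x^2*(48*l - 225) + x*(23*l^2 - 207*l + 252)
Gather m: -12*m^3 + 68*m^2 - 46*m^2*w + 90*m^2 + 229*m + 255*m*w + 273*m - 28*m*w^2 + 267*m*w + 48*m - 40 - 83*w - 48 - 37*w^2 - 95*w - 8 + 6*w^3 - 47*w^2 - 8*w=-12*m^3 + m^2*(158 - 46*w) + m*(-28*w^2 + 522*w + 550) + 6*w^3 - 84*w^2 - 186*w - 96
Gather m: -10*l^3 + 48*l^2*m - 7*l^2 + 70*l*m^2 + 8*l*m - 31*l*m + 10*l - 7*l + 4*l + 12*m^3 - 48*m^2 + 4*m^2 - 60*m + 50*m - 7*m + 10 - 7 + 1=-10*l^3 - 7*l^2 + 7*l + 12*m^3 + m^2*(70*l - 44) + m*(48*l^2 - 23*l - 17) + 4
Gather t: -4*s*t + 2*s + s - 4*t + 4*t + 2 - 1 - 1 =-4*s*t + 3*s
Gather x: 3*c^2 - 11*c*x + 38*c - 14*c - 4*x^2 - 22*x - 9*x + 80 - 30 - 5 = 3*c^2 + 24*c - 4*x^2 + x*(-11*c - 31) + 45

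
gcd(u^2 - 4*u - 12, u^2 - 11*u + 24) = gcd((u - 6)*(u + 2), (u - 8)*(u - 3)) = 1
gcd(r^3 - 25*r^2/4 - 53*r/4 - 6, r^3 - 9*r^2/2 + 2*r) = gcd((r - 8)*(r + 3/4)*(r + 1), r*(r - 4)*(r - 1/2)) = 1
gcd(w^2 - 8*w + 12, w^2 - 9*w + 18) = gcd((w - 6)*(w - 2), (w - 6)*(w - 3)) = w - 6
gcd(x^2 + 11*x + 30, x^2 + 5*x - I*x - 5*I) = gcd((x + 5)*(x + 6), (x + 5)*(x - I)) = x + 5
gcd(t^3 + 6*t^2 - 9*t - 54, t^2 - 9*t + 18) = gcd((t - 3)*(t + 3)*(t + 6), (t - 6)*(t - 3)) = t - 3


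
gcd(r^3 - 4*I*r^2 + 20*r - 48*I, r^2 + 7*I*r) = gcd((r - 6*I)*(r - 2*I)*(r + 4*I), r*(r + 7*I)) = 1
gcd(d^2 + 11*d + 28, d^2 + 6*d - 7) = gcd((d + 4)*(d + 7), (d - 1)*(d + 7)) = d + 7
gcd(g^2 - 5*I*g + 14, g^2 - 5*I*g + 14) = g^2 - 5*I*g + 14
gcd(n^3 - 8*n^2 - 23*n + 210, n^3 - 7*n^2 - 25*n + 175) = n^2 - 2*n - 35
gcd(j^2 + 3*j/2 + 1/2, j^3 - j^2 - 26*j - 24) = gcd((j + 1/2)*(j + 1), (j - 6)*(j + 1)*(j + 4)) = j + 1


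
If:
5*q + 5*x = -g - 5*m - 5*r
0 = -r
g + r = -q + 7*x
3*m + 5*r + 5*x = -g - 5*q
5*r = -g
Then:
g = 0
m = 0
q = 0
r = 0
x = 0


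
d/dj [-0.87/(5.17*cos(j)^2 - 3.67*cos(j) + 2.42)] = (3.1929 - 8.9958*cos(j))*sin(j)/(5.17*cos(j)^2 - 3.67*cos(j) + 2.42)^2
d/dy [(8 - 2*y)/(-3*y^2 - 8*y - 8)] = 2*(-3*y^2 + 24*y + 40)/(9*y^4 + 48*y^3 + 112*y^2 + 128*y + 64)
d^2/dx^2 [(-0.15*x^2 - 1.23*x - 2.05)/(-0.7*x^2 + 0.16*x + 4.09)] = (-1.11022302462516e-16*x^4 + 1.239*x^3 + 8.6037*x^2 + 19.75134*x + 15.251866)/(0.343*x^6 - 0.2352*x^5 - 5.95854*x^4 + 2.744384*x^3 + 34.814898*x^2 - 8.029488*x - 68.417929)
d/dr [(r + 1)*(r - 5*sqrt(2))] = 2*r - 5*sqrt(2) + 1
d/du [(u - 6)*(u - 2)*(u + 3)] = 3*u^2 - 10*u - 12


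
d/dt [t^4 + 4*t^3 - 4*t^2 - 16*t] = 4*t^3 + 12*t^2 - 8*t - 16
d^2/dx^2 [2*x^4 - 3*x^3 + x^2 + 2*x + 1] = 24*x^2 - 18*x + 2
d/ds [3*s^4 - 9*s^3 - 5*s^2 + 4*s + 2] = 12*s^3 - 27*s^2 - 10*s + 4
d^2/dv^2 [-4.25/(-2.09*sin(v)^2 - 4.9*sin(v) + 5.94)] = (-74.2577*sin(v)^4 - 130.57275*sin(v)^3 - 201.70415*sin(v)^2 + 137.445*sin(v) + 309.6091)/(2.09*sin(v)^2 + 4.9*sin(v) - 5.94)^3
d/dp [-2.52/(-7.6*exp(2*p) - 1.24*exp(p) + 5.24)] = (-38.304*exp(p) - 3.1248)*exp(p)/(7.6*exp(2*p) + 1.24*exp(p) - 5.24)^2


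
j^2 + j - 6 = (j - 2)*(j + 3)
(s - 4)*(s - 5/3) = s^2 - 17*s/3 + 20/3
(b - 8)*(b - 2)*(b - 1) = b^3 - 11*b^2 + 26*b - 16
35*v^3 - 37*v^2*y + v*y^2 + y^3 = (-5*v + y)*(-v + y)*(7*v + y)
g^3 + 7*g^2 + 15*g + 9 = (g + 1)*(g + 3)^2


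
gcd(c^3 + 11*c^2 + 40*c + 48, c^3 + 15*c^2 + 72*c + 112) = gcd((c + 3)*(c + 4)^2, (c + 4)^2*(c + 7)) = c^2 + 8*c + 16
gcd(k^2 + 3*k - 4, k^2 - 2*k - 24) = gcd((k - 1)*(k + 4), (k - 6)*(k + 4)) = k + 4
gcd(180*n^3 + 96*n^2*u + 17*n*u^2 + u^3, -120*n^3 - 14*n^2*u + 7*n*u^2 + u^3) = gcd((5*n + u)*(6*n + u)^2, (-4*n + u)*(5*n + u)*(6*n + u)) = 30*n^2 + 11*n*u + u^2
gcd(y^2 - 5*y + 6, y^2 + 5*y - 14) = y - 2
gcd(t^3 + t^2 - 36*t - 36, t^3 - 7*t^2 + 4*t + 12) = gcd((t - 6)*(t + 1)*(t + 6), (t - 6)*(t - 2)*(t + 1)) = t^2 - 5*t - 6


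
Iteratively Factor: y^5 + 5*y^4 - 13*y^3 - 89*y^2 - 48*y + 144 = (y + 3)*(y^4 + 2*y^3 - 19*y^2 - 32*y + 48) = (y + 3)*(y + 4)*(y^3 - 2*y^2 - 11*y + 12) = (y - 4)*(y + 3)*(y + 4)*(y^2 + 2*y - 3) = (y - 4)*(y - 1)*(y + 3)*(y + 4)*(y + 3)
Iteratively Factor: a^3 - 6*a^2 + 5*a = (a - 1)*(a^2 - 5*a) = a*(a - 1)*(a - 5)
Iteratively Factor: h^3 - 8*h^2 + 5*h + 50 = (h - 5)*(h^2 - 3*h - 10) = (h - 5)^2*(h + 2)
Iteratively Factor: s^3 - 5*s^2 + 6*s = (s - 3)*(s^2 - 2*s) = s*(s - 3)*(s - 2)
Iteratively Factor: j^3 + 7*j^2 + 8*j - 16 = (j + 4)*(j^2 + 3*j - 4) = (j - 1)*(j + 4)*(j + 4)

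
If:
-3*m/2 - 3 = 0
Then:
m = -2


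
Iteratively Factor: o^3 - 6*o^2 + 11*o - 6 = (o - 3)*(o^2 - 3*o + 2) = (o - 3)*(o - 2)*(o - 1)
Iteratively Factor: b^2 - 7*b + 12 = (b - 3)*(b - 4)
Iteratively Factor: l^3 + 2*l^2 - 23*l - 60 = (l - 5)*(l^2 + 7*l + 12) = (l - 5)*(l + 4)*(l + 3)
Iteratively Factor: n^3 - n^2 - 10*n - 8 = (n + 2)*(n^2 - 3*n - 4) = (n - 4)*(n + 2)*(n + 1)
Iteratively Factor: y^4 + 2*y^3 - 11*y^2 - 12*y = (y)*(y^3 + 2*y^2 - 11*y - 12) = y*(y - 3)*(y^2 + 5*y + 4) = y*(y - 3)*(y + 4)*(y + 1)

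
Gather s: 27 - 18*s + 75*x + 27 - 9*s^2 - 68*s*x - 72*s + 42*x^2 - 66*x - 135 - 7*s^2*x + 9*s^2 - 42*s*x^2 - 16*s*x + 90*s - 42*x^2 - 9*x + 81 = -7*s^2*x + s*(-42*x^2 - 84*x)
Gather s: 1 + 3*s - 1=3*s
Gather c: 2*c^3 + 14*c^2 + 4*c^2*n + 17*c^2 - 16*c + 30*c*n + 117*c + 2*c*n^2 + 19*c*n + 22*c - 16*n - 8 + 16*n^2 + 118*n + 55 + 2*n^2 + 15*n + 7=2*c^3 + c^2*(4*n + 31) + c*(2*n^2 + 49*n + 123) + 18*n^2 + 117*n + 54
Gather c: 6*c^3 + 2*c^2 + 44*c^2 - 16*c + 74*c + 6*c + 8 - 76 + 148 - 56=6*c^3 + 46*c^2 + 64*c + 24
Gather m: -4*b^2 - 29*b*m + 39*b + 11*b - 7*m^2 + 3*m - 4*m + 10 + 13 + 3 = -4*b^2 + 50*b - 7*m^2 + m*(-29*b - 1) + 26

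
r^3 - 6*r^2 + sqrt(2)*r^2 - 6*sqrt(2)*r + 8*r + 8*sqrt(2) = (r - 4)*(r - 2)*(r + sqrt(2))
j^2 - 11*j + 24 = (j - 8)*(j - 3)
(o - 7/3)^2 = o^2 - 14*o/3 + 49/9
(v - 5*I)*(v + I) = v^2 - 4*I*v + 5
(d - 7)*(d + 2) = d^2 - 5*d - 14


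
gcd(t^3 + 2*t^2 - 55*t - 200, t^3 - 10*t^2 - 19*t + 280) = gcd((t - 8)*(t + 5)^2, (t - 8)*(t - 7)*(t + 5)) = t^2 - 3*t - 40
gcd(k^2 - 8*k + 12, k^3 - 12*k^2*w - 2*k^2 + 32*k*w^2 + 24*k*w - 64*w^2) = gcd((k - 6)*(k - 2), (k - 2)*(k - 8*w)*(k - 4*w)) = k - 2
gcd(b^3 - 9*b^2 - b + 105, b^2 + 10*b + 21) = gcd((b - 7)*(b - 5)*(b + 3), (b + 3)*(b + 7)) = b + 3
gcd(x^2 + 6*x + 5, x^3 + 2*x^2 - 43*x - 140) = x + 5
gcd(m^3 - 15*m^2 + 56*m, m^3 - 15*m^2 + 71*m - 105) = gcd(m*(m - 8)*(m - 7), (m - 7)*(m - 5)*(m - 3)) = m - 7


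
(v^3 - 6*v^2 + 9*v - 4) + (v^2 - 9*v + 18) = v^3 - 5*v^2 + 14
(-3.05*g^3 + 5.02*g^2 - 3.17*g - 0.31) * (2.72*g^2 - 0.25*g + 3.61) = -8.296*g^5 + 14.4169*g^4 - 20.8879*g^3 + 18.0715*g^2 - 11.3662*g - 1.1191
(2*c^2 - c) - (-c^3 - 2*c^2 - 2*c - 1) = c^3 + 4*c^2 + c + 1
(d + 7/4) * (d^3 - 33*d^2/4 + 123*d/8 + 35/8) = d^4 - 13*d^3/2 + 15*d^2/16 + 1001*d/32 + 245/32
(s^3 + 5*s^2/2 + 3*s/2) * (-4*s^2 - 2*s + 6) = -4*s^5 - 12*s^4 - 5*s^3 + 12*s^2 + 9*s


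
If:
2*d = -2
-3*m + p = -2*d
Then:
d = -1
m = p/3 - 2/3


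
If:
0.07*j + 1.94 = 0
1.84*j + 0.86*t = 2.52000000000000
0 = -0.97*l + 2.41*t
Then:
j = -27.71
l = 154.60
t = 62.23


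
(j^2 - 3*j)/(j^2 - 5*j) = (j - 3)/(j - 5)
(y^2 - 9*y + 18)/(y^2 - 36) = (y - 3)/(y + 6)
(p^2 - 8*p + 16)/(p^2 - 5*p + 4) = (p - 4)/(p - 1)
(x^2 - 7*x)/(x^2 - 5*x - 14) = x/(x + 2)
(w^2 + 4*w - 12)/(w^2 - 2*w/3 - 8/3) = 3*(w + 6)/(3*w + 4)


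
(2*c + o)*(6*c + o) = 12*c^2 + 8*c*o + o^2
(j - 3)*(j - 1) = j^2 - 4*j + 3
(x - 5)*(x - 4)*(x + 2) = x^3 - 7*x^2 + 2*x + 40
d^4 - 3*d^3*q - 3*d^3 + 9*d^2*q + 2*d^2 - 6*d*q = d*(d - 2)*(d - 1)*(d - 3*q)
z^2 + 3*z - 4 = (z - 1)*(z + 4)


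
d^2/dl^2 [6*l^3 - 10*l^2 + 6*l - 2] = 36*l - 20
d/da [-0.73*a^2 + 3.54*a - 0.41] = 3.54 - 1.46*a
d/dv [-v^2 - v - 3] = -2*v - 1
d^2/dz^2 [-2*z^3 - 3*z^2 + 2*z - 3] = -12*z - 6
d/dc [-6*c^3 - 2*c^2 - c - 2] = -18*c^2 - 4*c - 1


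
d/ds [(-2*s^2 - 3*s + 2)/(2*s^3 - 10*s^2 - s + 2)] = 4*(s^4 + 3*s^3 - 10*s^2 + 8*s - 1)/(4*s^6 - 40*s^5 + 96*s^4 + 28*s^3 - 39*s^2 - 4*s + 4)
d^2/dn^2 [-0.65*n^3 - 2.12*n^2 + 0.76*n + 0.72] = -3.9*n - 4.24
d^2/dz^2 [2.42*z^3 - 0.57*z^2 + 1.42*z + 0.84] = 14.52*z - 1.14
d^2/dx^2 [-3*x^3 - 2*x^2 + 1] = -18*x - 4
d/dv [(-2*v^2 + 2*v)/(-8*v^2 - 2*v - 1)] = 2*(10*v^2 + 2*v - 1)/(64*v^4 + 32*v^3 + 20*v^2 + 4*v + 1)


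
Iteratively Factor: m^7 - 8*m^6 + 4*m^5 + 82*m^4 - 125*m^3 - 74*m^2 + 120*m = (m + 3)*(m^6 - 11*m^5 + 37*m^4 - 29*m^3 - 38*m^2 + 40*m) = (m - 4)*(m + 3)*(m^5 - 7*m^4 + 9*m^3 + 7*m^2 - 10*m) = (m - 4)*(m - 1)*(m + 3)*(m^4 - 6*m^3 + 3*m^2 + 10*m) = (m - 4)*(m - 2)*(m - 1)*(m + 3)*(m^3 - 4*m^2 - 5*m) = (m - 4)*(m - 2)*(m - 1)*(m + 1)*(m + 3)*(m^2 - 5*m) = (m - 5)*(m - 4)*(m - 2)*(m - 1)*(m + 1)*(m + 3)*(m)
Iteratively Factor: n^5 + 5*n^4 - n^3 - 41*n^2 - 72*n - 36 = (n - 3)*(n^4 + 8*n^3 + 23*n^2 + 28*n + 12) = (n - 3)*(n + 1)*(n^3 + 7*n^2 + 16*n + 12) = (n - 3)*(n + 1)*(n + 2)*(n^2 + 5*n + 6) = (n - 3)*(n + 1)*(n + 2)*(n + 3)*(n + 2)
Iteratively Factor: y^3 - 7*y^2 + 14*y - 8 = (y - 1)*(y^2 - 6*y + 8) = (y - 2)*(y - 1)*(y - 4)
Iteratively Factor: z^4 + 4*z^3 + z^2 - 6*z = (z - 1)*(z^3 + 5*z^2 + 6*z) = (z - 1)*(z + 2)*(z^2 + 3*z) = z*(z - 1)*(z + 2)*(z + 3)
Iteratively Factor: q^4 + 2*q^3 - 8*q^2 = (q - 2)*(q^3 + 4*q^2) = (q - 2)*(q + 4)*(q^2) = q*(q - 2)*(q + 4)*(q)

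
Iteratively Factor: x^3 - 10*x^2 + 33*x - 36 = (x - 3)*(x^2 - 7*x + 12) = (x - 3)^2*(x - 4)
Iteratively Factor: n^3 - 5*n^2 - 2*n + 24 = (n - 4)*(n^2 - n - 6) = (n - 4)*(n + 2)*(n - 3)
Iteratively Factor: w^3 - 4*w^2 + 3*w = (w - 3)*(w^2 - w) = w*(w - 3)*(w - 1)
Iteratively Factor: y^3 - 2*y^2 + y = (y - 1)*(y^2 - y) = (y - 1)^2*(y)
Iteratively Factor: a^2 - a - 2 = (a - 2)*(a + 1)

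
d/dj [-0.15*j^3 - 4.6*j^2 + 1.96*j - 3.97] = -0.45*j^2 - 9.2*j + 1.96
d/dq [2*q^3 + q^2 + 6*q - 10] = 6*q^2 + 2*q + 6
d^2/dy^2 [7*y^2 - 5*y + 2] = 14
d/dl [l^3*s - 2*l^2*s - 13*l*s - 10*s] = s*(3*l^2 - 4*l - 13)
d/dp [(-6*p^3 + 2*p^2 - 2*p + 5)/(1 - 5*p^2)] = 2*(15*p^4 - 14*p^2 + 27*p - 1)/(25*p^4 - 10*p^2 + 1)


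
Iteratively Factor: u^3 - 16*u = (u)*(u^2 - 16) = u*(u - 4)*(u + 4)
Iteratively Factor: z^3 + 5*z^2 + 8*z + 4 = (z + 2)*(z^2 + 3*z + 2) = (z + 1)*(z + 2)*(z + 2)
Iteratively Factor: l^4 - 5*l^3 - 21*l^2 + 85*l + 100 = (l + 1)*(l^3 - 6*l^2 - 15*l + 100) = (l + 1)*(l + 4)*(l^2 - 10*l + 25) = (l - 5)*(l + 1)*(l + 4)*(l - 5)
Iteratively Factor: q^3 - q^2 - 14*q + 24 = (q - 2)*(q^2 + q - 12) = (q - 2)*(q + 4)*(q - 3)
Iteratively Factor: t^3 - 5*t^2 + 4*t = (t - 4)*(t^2 - t) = (t - 4)*(t - 1)*(t)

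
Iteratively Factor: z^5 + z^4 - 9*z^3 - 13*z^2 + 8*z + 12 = (z + 1)*(z^4 - 9*z^2 - 4*z + 12) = (z + 1)*(z + 2)*(z^3 - 2*z^2 - 5*z + 6) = (z - 1)*(z + 1)*(z + 2)*(z^2 - z - 6) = (z - 3)*(z - 1)*(z + 1)*(z + 2)*(z + 2)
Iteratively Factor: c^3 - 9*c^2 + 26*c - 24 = (c - 2)*(c^2 - 7*c + 12) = (c - 3)*(c - 2)*(c - 4)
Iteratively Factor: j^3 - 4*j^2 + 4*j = (j - 2)*(j^2 - 2*j) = j*(j - 2)*(j - 2)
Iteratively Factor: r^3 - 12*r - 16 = (r + 2)*(r^2 - 2*r - 8) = (r + 2)^2*(r - 4)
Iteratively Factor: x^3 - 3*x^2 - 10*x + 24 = (x - 2)*(x^2 - x - 12) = (x - 4)*(x - 2)*(x + 3)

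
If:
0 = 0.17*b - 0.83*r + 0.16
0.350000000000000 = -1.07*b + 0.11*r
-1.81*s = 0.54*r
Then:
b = -0.31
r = 0.13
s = -0.04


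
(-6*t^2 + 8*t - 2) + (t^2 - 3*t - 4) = -5*t^2 + 5*t - 6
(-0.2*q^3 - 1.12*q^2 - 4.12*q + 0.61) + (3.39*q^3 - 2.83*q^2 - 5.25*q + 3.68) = 3.19*q^3 - 3.95*q^2 - 9.37*q + 4.29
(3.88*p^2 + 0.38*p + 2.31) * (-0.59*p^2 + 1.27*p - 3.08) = -2.2892*p^4 + 4.7034*p^3 - 12.8307*p^2 + 1.7633*p - 7.1148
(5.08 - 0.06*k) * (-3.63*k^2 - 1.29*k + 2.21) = 0.2178*k^3 - 18.363*k^2 - 6.6858*k + 11.2268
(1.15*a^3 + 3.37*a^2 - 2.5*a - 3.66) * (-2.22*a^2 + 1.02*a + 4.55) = -2.553*a^5 - 6.3084*a^4 + 14.2199*a^3 + 20.9087*a^2 - 15.1082*a - 16.653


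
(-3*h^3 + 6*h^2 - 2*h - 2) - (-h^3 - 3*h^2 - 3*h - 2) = -2*h^3 + 9*h^2 + h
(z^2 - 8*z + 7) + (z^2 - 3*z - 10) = 2*z^2 - 11*z - 3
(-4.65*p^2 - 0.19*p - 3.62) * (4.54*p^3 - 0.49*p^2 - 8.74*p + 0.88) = -21.111*p^5 + 1.4159*p^4 + 24.2993*p^3 - 0.6576*p^2 + 31.4716*p - 3.1856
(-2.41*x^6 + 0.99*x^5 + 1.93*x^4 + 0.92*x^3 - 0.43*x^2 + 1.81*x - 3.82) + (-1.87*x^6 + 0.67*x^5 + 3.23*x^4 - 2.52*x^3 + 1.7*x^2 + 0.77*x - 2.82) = -4.28*x^6 + 1.66*x^5 + 5.16*x^4 - 1.6*x^3 + 1.27*x^2 + 2.58*x - 6.64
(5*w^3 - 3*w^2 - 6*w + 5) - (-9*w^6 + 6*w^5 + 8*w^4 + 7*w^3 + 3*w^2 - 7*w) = 9*w^6 - 6*w^5 - 8*w^4 - 2*w^3 - 6*w^2 + w + 5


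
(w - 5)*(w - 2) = w^2 - 7*w + 10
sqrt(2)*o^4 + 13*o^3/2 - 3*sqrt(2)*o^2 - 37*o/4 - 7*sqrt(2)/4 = (o - sqrt(2))*(o + sqrt(2)/2)*(o + 7*sqrt(2)/2)*(sqrt(2)*o + 1/2)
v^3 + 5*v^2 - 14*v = v*(v - 2)*(v + 7)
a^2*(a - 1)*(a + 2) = a^4 + a^3 - 2*a^2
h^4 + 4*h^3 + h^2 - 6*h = h*(h - 1)*(h + 2)*(h + 3)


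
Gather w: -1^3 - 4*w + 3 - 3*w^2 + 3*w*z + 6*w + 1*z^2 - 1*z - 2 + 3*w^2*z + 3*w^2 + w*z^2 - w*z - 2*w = 3*w^2*z + w*(z^2 + 2*z) + z^2 - z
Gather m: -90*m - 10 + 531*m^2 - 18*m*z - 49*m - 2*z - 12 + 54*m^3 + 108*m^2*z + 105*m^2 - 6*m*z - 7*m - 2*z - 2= 54*m^3 + m^2*(108*z + 636) + m*(-24*z - 146) - 4*z - 24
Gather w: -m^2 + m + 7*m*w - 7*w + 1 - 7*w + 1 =-m^2 + m + w*(7*m - 14) + 2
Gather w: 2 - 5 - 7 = -10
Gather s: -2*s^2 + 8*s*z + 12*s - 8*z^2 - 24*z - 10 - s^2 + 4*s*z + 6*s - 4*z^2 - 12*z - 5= -3*s^2 + s*(12*z + 18) - 12*z^2 - 36*z - 15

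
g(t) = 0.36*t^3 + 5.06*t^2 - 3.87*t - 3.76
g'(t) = 1.08*t^2 + 10.12*t - 3.87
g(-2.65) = 35.33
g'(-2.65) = -23.10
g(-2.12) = 23.76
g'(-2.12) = -20.47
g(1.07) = -1.67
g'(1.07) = 8.19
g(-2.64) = 35.10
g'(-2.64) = -23.06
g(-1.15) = 6.83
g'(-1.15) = -14.08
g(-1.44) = 11.23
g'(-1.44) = -16.20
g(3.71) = 69.91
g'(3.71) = 48.54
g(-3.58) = 58.43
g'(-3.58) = -26.26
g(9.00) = 633.71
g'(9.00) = 174.69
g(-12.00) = 149.24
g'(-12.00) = 30.21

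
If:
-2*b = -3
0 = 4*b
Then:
No Solution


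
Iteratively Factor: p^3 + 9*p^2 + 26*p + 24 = (p + 2)*(p^2 + 7*p + 12) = (p + 2)*(p + 3)*(p + 4)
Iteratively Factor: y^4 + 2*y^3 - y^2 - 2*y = (y + 2)*(y^3 - y) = (y + 1)*(y + 2)*(y^2 - y) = y*(y + 1)*(y + 2)*(y - 1)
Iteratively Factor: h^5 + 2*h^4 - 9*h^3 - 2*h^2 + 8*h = (h + 4)*(h^4 - 2*h^3 - h^2 + 2*h) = (h - 2)*(h + 4)*(h^3 - h) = (h - 2)*(h - 1)*(h + 4)*(h^2 + h) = (h - 2)*(h - 1)*(h + 1)*(h + 4)*(h)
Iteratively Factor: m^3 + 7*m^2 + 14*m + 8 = (m + 4)*(m^2 + 3*m + 2) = (m + 2)*(m + 4)*(m + 1)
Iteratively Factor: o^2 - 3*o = (o - 3)*(o)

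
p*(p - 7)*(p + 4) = p^3 - 3*p^2 - 28*p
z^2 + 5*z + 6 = (z + 2)*(z + 3)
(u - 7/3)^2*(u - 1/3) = u^3 - 5*u^2 + 7*u - 49/27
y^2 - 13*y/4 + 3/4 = (y - 3)*(y - 1/4)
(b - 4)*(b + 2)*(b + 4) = b^3 + 2*b^2 - 16*b - 32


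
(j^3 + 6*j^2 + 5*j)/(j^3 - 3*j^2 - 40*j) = (j + 1)/(j - 8)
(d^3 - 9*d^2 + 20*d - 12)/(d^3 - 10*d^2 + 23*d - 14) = (d - 6)/(d - 7)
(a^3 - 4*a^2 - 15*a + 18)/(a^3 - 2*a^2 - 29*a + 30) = (a + 3)/(a + 5)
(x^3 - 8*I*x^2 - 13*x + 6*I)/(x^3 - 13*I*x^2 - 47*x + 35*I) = (x^2 - 7*I*x - 6)/(x^2 - 12*I*x - 35)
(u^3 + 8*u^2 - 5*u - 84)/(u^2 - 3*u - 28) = (u^2 + 4*u - 21)/(u - 7)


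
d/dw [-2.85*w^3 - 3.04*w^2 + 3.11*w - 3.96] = -8.55*w^2 - 6.08*w + 3.11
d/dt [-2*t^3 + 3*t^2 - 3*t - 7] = -6*t^2 + 6*t - 3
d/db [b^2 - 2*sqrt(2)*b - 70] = 2*b - 2*sqrt(2)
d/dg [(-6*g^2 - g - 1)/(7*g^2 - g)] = (13*g^2 + 14*g - 1)/(g^2*(49*g^2 - 14*g + 1))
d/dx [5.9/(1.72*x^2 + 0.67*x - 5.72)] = (-20.296*x - 3.953)/(1.72*x^2 + 0.67*x - 5.72)^2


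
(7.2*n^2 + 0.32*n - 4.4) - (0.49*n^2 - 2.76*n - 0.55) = 6.71*n^2 + 3.08*n - 3.85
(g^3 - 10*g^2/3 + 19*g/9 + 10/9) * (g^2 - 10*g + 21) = g^5 - 40*g^4/3 + 508*g^3/9 - 90*g^2 + 299*g/9 + 70/3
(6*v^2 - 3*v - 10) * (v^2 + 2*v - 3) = 6*v^4 + 9*v^3 - 34*v^2 - 11*v + 30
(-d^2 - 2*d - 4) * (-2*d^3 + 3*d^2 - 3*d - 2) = 2*d^5 + d^4 + 5*d^3 - 4*d^2 + 16*d + 8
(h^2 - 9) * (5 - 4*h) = -4*h^3 + 5*h^2 + 36*h - 45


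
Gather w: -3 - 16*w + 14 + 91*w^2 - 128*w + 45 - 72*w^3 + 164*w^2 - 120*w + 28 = -72*w^3 + 255*w^2 - 264*w + 84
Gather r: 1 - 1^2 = 0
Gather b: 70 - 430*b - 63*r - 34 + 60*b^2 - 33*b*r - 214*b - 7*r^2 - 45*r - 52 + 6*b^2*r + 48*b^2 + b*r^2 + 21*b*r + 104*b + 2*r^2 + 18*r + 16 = b^2*(6*r + 108) + b*(r^2 - 12*r - 540) - 5*r^2 - 90*r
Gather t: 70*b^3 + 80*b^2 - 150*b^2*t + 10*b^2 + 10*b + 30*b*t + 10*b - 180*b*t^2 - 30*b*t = 70*b^3 - 150*b^2*t + 90*b^2 - 180*b*t^2 + 20*b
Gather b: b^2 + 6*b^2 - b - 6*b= 7*b^2 - 7*b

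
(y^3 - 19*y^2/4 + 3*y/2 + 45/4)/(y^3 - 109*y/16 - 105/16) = 4*(y - 3)/(4*y + 7)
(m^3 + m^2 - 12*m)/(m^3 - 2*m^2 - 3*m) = (m + 4)/(m + 1)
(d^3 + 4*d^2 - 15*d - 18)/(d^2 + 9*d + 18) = (d^2 - 2*d - 3)/(d + 3)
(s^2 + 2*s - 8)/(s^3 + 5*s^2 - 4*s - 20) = (s + 4)/(s^2 + 7*s + 10)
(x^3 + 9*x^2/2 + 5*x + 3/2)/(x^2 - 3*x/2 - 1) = (x^2 + 4*x + 3)/(x - 2)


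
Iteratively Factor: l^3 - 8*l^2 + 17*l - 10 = (l - 5)*(l^2 - 3*l + 2) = (l - 5)*(l - 2)*(l - 1)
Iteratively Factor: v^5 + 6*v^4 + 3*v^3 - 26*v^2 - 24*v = (v + 3)*(v^4 + 3*v^3 - 6*v^2 - 8*v) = v*(v + 3)*(v^3 + 3*v^2 - 6*v - 8) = v*(v + 3)*(v + 4)*(v^2 - v - 2) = v*(v + 1)*(v + 3)*(v + 4)*(v - 2)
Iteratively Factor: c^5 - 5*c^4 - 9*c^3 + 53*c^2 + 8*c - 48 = (c - 4)*(c^4 - c^3 - 13*c^2 + c + 12) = (c - 4)^2*(c^3 + 3*c^2 - c - 3) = (c - 4)^2*(c + 3)*(c^2 - 1) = (c - 4)^2*(c + 1)*(c + 3)*(c - 1)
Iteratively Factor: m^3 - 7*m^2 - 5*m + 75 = (m + 3)*(m^2 - 10*m + 25) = (m - 5)*(m + 3)*(m - 5)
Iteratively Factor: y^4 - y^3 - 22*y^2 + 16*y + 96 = (y + 4)*(y^3 - 5*y^2 - 2*y + 24) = (y + 2)*(y + 4)*(y^2 - 7*y + 12) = (y - 4)*(y + 2)*(y + 4)*(y - 3)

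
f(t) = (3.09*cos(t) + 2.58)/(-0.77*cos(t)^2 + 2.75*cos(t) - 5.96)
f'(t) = (-1.54*sin(t)*cos(t) + 2.75*sin(t))*(3.09*cos(t) + 2.58)/(-0.77*cos(t)^2 + 2.75*cos(t) - 5.96)^2 - 3.09*sin(t)/(-0.77*cos(t)^2 + 2.75*cos(t) - 5.96)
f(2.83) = 0.04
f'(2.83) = 0.10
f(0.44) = -1.31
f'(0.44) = 0.51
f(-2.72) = 0.03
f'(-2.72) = -0.13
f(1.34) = -0.61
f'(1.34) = 0.83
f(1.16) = -0.77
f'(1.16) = 0.87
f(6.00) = -1.38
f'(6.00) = -0.34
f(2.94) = 0.05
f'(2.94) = 0.06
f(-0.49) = -1.28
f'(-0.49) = -0.56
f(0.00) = -1.42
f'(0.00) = 0.00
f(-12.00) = -1.24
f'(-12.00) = 0.63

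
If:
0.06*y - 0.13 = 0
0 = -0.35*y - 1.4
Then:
No Solution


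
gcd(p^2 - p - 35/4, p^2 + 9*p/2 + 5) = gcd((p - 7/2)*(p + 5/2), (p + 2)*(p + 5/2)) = p + 5/2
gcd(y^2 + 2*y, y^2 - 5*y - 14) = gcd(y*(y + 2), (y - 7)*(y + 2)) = y + 2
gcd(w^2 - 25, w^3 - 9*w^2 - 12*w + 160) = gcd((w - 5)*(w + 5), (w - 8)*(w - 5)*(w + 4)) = w - 5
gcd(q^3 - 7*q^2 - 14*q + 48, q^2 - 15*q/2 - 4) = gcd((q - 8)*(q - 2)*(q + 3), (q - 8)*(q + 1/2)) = q - 8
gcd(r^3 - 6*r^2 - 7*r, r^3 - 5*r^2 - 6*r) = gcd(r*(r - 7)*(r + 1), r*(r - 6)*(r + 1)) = r^2 + r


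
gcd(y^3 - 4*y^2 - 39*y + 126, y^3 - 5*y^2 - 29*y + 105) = y^2 - 10*y + 21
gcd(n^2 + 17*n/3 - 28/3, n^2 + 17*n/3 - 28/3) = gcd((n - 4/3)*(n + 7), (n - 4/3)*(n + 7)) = n^2 + 17*n/3 - 28/3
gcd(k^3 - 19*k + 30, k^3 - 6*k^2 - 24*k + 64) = k - 2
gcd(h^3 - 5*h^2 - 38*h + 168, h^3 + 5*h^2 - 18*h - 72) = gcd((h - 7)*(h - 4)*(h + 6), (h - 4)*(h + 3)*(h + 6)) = h^2 + 2*h - 24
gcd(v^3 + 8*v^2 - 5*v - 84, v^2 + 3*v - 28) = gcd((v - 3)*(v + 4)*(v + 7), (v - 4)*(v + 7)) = v + 7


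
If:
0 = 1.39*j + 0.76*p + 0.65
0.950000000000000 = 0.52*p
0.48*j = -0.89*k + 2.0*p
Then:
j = -1.47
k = 4.90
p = 1.83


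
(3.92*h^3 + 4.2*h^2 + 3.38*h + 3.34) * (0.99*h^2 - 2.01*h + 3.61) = 3.8808*h^5 - 3.7212*h^4 + 9.0554*h^3 + 11.6748*h^2 + 5.4884*h + 12.0574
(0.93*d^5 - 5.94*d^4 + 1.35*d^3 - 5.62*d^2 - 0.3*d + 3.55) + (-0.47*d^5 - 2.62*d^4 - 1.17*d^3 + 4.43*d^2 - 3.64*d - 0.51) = 0.46*d^5 - 8.56*d^4 + 0.18*d^3 - 1.19*d^2 - 3.94*d + 3.04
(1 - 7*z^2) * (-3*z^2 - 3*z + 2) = 21*z^4 + 21*z^3 - 17*z^2 - 3*z + 2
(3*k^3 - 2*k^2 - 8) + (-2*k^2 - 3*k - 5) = 3*k^3 - 4*k^2 - 3*k - 13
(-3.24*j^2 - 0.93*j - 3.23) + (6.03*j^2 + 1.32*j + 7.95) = 2.79*j^2 + 0.39*j + 4.72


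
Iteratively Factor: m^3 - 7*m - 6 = (m + 2)*(m^2 - 2*m - 3) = (m + 1)*(m + 2)*(m - 3)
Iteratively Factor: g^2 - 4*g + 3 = (g - 3)*(g - 1)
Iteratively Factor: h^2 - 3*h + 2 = (h - 2)*(h - 1)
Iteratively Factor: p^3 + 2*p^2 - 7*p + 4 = (p - 1)*(p^2 + 3*p - 4) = (p - 1)*(p + 4)*(p - 1)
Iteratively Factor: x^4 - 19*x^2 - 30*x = (x - 5)*(x^3 + 5*x^2 + 6*x) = (x - 5)*(x + 2)*(x^2 + 3*x) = (x - 5)*(x + 2)*(x + 3)*(x)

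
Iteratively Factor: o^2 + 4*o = (o + 4)*(o)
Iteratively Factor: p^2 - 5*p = (p)*(p - 5)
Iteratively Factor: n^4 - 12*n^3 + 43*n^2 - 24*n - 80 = (n - 4)*(n^3 - 8*n^2 + 11*n + 20) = (n - 4)^2*(n^2 - 4*n - 5) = (n - 5)*(n - 4)^2*(n + 1)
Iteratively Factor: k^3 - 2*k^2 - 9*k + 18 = (k + 3)*(k^2 - 5*k + 6) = (k - 2)*(k + 3)*(k - 3)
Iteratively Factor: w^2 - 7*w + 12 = (w - 3)*(w - 4)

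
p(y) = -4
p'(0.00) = 0.00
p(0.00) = -4.00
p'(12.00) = 0.00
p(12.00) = -4.00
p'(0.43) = 0.00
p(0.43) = -4.00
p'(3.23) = 0.00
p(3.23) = -4.00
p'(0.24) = 0.00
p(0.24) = -4.00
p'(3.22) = 0.00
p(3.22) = -4.00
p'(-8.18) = 0.00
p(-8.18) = -4.00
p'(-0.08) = 0.00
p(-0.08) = -4.00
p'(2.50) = 0.00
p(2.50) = -4.00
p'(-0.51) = 0.00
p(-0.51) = -4.00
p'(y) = 0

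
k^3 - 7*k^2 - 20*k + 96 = (k - 8)*(k - 3)*(k + 4)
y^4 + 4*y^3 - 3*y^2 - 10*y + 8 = (y - 1)^2*(y + 2)*(y + 4)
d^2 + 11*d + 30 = (d + 5)*(d + 6)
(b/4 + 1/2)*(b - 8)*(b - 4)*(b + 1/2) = b^4/4 - 19*b^3/8 + 3*b^2/4 + 17*b + 8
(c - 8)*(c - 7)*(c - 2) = c^3 - 17*c^2 + 86*c - 112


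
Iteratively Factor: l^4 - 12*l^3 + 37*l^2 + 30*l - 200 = (l - 5)*(l^3 - 7*l^2 + 2*l + 40) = (l - 5)*(l - 4)*(l^2 - 3*l - 10) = (l - 5)^2*(l - 4)*(l + 2)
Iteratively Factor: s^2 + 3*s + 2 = (s + 1)*(s + 2)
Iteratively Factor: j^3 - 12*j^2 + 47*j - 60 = (j - 3)*(j^2 - 9*j + 20) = (j - 4)*(j - 3)*(j - 5)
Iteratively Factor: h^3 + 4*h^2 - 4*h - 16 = (h + 4)*(h^2 - 4) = (h + 2)*(h + 4)*(h - 2)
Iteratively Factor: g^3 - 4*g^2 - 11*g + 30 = (g + 3)*(g^2 - 7*g + 10) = (g - 5)*(g + 3)*(g - 2)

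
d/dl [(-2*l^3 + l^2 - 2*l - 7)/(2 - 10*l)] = (20*l^3 - 11*l^2 + 2*l - 37)/(2*(25*l^2 - 10*l + 1))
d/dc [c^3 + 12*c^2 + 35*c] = 3*c^2 + 24*c + 35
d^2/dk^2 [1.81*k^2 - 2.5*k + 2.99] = 3.62000000000000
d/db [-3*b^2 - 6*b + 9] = -6*b - 6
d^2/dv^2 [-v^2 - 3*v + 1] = -2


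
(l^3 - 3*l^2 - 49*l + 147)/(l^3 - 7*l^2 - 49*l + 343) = (l - 3)/(l - 7)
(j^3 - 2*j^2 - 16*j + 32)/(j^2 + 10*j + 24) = (j^2 - 6*j + 8)/(j + 6)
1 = 1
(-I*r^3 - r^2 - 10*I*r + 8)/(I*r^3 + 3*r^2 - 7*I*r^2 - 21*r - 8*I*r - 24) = (-r^3 + I*r^2 - 10*r - 8*I)/(r^3 - r^2*(7 + 3*I) + r*(-8 + 21*I) + 24*I)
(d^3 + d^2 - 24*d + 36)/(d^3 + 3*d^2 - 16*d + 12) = (d - 3)/(d - 1)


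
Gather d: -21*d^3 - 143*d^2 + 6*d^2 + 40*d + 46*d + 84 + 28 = -21*d^3 - 137*d^2 + 86*d + 112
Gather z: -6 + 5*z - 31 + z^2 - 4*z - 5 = z^2 + z - 42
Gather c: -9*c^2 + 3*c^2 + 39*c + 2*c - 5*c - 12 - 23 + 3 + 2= -6*c^2 + 36*c - 30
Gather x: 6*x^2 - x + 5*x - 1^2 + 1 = 6*x^2 + 4*x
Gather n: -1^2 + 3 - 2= 0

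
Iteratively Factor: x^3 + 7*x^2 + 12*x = (x + 4)*(x^2 + 3*x) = x*(x + 4)*(x + 3)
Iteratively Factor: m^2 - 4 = (m - 2)*(m + 2)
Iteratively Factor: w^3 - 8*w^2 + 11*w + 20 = (w + 1)*(w^2 - 9*w + 20) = (w - 4)*(w + 1)*(w - 5)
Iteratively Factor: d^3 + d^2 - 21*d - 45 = (d + 3)*(d^2 - 2*d - 15) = (d + 3)^2*(d - 5)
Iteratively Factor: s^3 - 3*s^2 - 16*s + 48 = (s - 3)*(s^2 - 16) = (s - 4)*(s - 3)*(s + 4)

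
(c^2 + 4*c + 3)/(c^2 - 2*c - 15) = (c + 1)/(c - 5)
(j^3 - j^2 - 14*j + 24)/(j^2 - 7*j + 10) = (j^2 + j - 12)/(j - 5)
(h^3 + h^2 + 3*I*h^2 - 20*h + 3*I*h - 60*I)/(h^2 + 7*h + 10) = (h^2 + h*(-4 + 3*I) - 12*I)/(h + 2)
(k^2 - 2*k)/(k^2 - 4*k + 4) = k/(k - 2)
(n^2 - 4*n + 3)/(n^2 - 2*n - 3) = (n - 1)/(n + 1)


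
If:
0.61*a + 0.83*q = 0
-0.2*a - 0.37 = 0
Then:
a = -1.85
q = 1.36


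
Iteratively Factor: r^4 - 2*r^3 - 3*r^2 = (r + 1)*(r^3 - 3*r^2) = r*(r + 1)*(r^2 - 3*r) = r^2*(r + 1)*(r - 3)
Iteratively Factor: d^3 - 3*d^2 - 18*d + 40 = (d - 5)*(d^2 + 2*d - 8) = (d - 5)*(d + 4)*(d - 2)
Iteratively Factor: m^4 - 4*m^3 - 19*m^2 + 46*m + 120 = (m + 3)*(m^3 - 7*m^2 + 2*m + 40) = (m - 4)*(m + 3)*(m^2 - 3*m - 10) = (m - 4)*(m + 2)*(m + 3)*(m - 5)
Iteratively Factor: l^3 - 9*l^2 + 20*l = (l - 5)*(l^2 - 4*l) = (l - 5)*(l - 4)*(l)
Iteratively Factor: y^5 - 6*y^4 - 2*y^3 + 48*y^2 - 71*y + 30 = (y - 5)*(y^4 - y^3 - 7*y^2 + 13*y - 6) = (y - 5)*(y + 3)*(y^3 - 4*y^2 + 5*y - 2) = (y - 5)*(y - 2)*(y + 3)*(y^2 - 2*y + 1) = (y - 5)*(y - 2)*(y - 1)*(y + 3)*(y - 1)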